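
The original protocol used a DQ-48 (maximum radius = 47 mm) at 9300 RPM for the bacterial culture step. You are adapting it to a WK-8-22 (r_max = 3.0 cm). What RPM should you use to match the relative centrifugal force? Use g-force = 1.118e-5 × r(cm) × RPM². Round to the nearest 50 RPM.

11650 RPM

Original rotor: r = 47 mm = 4.7 cm
RCF_original = 1.118 × 10⁻⁵ × 4.7 × (9300)² = 1.118 × 10⁻⁵ × 4.7 × 86,490,000 ≈ 4,544.7 × g
4,544.7 = 1.118 × 10⁻⁵ × 3 × N²
N² = 4,544.7 / (3.354 × 10⁻⁵) = 135,500,894
N ≈ √135,500,894 ≈ 11,640.5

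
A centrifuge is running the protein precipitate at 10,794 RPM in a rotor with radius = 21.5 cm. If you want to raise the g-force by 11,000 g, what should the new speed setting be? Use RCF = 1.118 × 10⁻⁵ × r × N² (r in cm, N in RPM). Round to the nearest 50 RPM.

Current RCF = 1.118 × 10⁻⁵ × 21.5 × (10794)² = 1.118 × 10⁻⁵ × 21.5 × 116,510,436 ≈ 28,005.6 × g
Target RCF = 28,005.6 + 11,000 = 39,005.6 × g
N² = 39,005.6 / (24.037 × 10⁻⁵) = 162,273,162
N ≈ √162,273,162 ≈ 12,738.6

12750 RPM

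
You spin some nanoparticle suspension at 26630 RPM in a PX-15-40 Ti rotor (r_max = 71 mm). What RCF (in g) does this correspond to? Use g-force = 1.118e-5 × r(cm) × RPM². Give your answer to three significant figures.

RCF ≈ 56300 g

r = 71 mm = 7.1 cm
RCF = 1.118 × 10⁻⁵ × r × N²
RCF = 1.118 × 10⁻⁵ × 7.1 × (26630)² = 1.118 × 10⁻⁵ × 7.1 × 709,156,900 ≈ 56,291.5 × g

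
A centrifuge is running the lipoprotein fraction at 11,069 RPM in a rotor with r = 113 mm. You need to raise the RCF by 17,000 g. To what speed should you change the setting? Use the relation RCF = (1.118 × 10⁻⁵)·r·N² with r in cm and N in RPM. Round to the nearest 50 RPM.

≈ 16050 RPM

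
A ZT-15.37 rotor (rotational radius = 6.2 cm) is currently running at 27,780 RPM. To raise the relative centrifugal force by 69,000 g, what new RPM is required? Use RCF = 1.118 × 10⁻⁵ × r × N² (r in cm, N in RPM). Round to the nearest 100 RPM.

N₂ ≈ 42000 RPM

Current RCF = 1.118 × 10⁻⁵ × 6.2 × (27780)² = 1.118 × 10⁻⁵ × 6.2 × 771,728,400 ≈ 53,493.1 × g
Target RCF = 53,493.1 + 69,000 = 122,493.1 × g
N² = 122,493.1 / (6.9316 × 10⁻⁵) = 1,767,169,196
N ≈ √1,767,169,196 ≈ 42,037.7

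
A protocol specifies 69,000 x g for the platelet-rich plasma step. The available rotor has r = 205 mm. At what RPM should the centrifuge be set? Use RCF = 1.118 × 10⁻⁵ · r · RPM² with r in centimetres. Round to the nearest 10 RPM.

r = 205 mm = 20.5 cm
69,000 = 1.118 × 10⁻⁵ × 20.5 × N²
N² = 69,000 / (22.919 × 10⁻⁵) = 301,060,256
N ≈ √301,060,256 ≈ 17,351.1

N ≈ 17350 RPM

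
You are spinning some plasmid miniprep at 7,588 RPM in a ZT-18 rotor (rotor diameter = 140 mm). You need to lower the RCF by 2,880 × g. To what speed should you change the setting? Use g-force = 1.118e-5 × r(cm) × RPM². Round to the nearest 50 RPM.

N₂ ≈ 4550 RPM

r = 140 mm / 2 = 70 mm = 7 cm
Current RCF = 1.118 × 10⁻⁵ × 7 × (7588)² = 1.118 × 10⁻⁵ × 7 × 57,577,744 ≈ 4,506 × g
Target RCF = 4,506 − 2,880 = 1,626 × g
N² = 1,626 / (7.826 × 10⁻⁵) = 20,776,898
N ≈ √20,776,898 ≈ 4,558.2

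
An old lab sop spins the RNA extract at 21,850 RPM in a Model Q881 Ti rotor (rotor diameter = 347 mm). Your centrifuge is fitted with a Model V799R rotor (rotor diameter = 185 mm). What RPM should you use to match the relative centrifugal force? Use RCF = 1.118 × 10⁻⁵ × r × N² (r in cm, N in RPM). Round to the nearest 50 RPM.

Original rotor: r = 347 mm / 2 = 173.5 mm = 17.35 cm
RCF_original = 1.118 × 10⁻⁵ × 17.35 × (21850)² = 1.118 × 10⁻⁵ × 17.35 × 477,422,500 ≈ 92,607.1 × g
Your rotor: r = 185 mm / 2 = 92.5 mm = 9.25 cm
92,607.1 = 1.118 × 10⁻⁵ × 9.25 × N²
N² = 92,607.1 / (10.3415 × 10⁻⁵) = 895,490,016
N ≈ √895,490,016 ≈ 29,924.7

≈ 29900 RPM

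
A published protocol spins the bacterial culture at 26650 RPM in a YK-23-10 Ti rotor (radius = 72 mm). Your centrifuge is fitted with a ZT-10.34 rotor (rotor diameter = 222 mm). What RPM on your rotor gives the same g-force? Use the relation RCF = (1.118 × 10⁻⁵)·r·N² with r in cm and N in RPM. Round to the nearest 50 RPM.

21450 RPM

Original rotor: r = 72 mm = 7.2 cm
RCF_original = 1.118 × 10⁻⁵ × 7.2 × (26650)² = 1.118 × 10⁻⁵ × 7.2 × 710,222,500 ≈ 57,170.1 × g
Your rotor: r = 222 mm / 2 = 111 mm = 11.1 cm
57,170.1 = 1.118 × 10⁻⁵ × 11.1 × N²
N² = 57,170.1 / (12.4098 × 10⁻⁵) = 460,685,104
N ≈ √460,685,104 ≈ 21,463.6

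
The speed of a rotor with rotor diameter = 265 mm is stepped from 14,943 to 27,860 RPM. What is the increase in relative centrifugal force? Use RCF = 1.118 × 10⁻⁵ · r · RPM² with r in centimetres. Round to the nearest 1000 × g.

82000 ×g

r = 265 mm / 2 = 132.5 mm = 13.25 cm
RCF₁ = 1.118 × 10⁻⁵ × 13.25 × (14943)² = 1.118 × 10⁻⁵ × 13.25 × 223,293,249 ≈ 33,077.5 × g
RCF₂ = 1.118 × 10⁻⁵ × 13.25 × (27860)² = 1.118 × 10⁻⁵ × 13.25 × 776,179,600 ≈ 114,979.4 × g
Increase = 114,979.4 − 33,077.5 = 81,901.9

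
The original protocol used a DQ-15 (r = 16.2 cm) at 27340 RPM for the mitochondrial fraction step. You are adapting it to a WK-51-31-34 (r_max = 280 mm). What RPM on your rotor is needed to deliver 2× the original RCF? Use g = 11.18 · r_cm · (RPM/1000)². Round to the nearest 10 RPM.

RCF = 11.18 × r × (N/1000)²
RCF_original = 11.18 × 16.2 × (27.34)² = 11.18 × 16.2 × 747.4756 ≈ 135,379.8 × g
Target RCF = 2 × 135,379.8 ≈ 270,759.6 × g
Your rotor: r = 280 mm = 28.0 cm
270,759.6 = 11.18 × 28 × (N/1000)²
(N/1000)² = 270,759.6 / 313.04 = 864.9361
N = 1000 × √864.9361 ≈ 29,409.8

≈ 29410 RPM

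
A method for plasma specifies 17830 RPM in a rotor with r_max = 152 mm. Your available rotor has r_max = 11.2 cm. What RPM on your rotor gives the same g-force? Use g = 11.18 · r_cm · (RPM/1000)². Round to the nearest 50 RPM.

20750 RPM

Original rotor: r = 152 mm = 15.2 cm
RCF_original = 11.18 × 15.2 × (17.83)² = 11.18 × 15.2 × 317.9089 ≈ 54,024.2 × g
54,024.2 = 11.18 × 11.2 × (N/1000)²
(N/1000)² = 54,024.2 / 125.216 = 431.4481
N = 1000 × √431.4481 ≈ 20,771.3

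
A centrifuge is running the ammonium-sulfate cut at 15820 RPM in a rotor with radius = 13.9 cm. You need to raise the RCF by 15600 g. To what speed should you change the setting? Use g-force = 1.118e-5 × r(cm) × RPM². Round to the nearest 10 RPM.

Current RCF = 1.118 × 10⁻⁵ × 13.9 × (15820)² = 1.118 × 10⁻⁵ × 13.9 × 250,272,400 ≈ 38,892.8 × g
Target RCF = 38,892.8 + 15,600 = 54,492.8 × g
N² = 54,492.8 / (15.5402 × 10⁻⁵) = 350,657,006
N ≈ √350,657,006 ≈ 18,725.8

≈ 18730 RPM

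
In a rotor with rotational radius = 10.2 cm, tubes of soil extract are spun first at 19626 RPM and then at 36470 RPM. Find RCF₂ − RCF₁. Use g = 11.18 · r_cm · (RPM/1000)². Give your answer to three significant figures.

108000 ×g

RCF₁ = 11.18 × 10.2 × (19.626)² = 11.18 × 10.2 × 385.179876 ≈ 43,924.4 × g
RCF₂ = 11.18 × 10.2 × (36.47)² = 11.18 × 10.2 × 1,330.0609 ≈ 151,674.8 × g
Increase = 151,674.8 − 43,924.4 = 107,750.4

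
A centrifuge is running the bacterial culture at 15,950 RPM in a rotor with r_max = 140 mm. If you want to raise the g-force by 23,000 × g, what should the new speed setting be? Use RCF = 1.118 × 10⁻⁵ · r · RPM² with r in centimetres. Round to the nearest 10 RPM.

r = 140 mm = 14.0 cm
Current RCF = 1.118 × 10⁻⁵ × 14 × (15950)² = 1.118 × 10⁻⁵ × 14 × 254,402,500 ≈ 39,819.1 × g
Target RCF = 39,819.1 + 23,000 = 62,819.1 × g
N² = 62,819.1 / (15.652 × 10⁻⁵) = 401,348,709
N ≈ √401,348,709 ≈ 20,033.7

N₂ ≈ 20030 RPM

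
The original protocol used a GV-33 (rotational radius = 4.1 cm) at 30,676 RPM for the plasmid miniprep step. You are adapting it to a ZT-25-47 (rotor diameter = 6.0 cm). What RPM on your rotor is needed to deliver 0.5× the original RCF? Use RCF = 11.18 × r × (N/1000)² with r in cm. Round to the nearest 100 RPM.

≈ 25400 RPM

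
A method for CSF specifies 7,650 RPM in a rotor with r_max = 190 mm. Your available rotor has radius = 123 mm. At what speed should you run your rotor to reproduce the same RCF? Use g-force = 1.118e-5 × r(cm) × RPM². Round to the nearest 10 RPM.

≈ 9510 RPM

Original rotor: r = 190 mm = 19.0 cm
RCF = 1.118 × 10⁻⁵ × r × N²
RCF_original = 1.118 × 10⁻⁵ × 19 × (7650)² = 1.118 × 10⁻⁵ × 19 × 58,522,500 ≈ 12,431.3 × g
Your rotor: r = 123 mm = 12.3 cm
12,431.3 = 1.118 × 10⁻⁵ × 12.3 × N²
N² = 12,431.3 / (13.7514 × 10⁻⁵) = 90,400,250
N ≈ √90,400,250 ≈ 9,507.9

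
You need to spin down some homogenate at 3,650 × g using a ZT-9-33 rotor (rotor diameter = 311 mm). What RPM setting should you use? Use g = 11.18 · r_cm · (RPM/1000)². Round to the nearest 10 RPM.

≈ 4580 RPM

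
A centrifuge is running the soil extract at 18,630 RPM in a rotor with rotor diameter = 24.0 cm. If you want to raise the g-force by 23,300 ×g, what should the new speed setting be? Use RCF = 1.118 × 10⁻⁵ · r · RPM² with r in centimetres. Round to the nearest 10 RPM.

N₂ ≈ 22820 RPM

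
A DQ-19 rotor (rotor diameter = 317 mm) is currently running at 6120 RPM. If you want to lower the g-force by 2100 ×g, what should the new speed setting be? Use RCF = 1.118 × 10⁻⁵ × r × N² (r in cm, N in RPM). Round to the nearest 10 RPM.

≈ 5060 RPM

r = 317 mm / 2 = 158.5 mm = 15.85 cm
Current RCF = 1.118 × 10⁻⁵ × 15.85 × (6120)² = 1.118 × 10⁻⁵ × 15.85 × 37,454,400 ≈ 6,637 × g
Target RCF = 6,637 − 2,100 = 4,537 × g
N² = 4,537 / (17.7203 × 10⁻⁵) = 25,603,404
N ≈ √25,603,404 ≈ 5,060.0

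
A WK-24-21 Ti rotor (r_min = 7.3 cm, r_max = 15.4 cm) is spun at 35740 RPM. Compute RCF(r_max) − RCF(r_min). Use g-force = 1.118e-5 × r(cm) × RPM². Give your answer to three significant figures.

116000 x g

RCF_max = 1.118 × 10⁻⁵ × 15.4 × (35740)² = 1.118 × 10⁻⁵ × 15.4 × 1,277,347,600 ≈ 219,923.5 × g
RCF_min = 1.118 × 10⁻⁵ × 7.3 × (35740)² = 1.118 × 10⁻⁵ × 7.3 × 1,277,347,600 ≈ 104,249.4 × g
ΔRCF = 219,923.5 − 104,249.4 = 115,674.1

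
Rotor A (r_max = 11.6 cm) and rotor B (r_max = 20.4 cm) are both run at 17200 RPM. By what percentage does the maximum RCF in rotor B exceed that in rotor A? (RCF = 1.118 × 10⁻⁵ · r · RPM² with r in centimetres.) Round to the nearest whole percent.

76%

At equal RPM, RCF scales linearly with r: ratio = 20.4 / 11.6 = 1.7586.
So rotor B delivers 75.9% more g-force.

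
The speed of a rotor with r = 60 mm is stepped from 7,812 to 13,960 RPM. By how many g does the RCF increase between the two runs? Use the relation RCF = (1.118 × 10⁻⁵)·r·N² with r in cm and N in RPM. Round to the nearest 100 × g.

r = 60 mm = 6.0 cm
RCF₁ = 1.118 × 10⁻⁵ × 6 × (7812)² = 1.118 × 10⁻⁵ × 6 × 61,027,344 ≈ 4,093.7 × g
RCF₂ = 1.118 × 10⁻⁵ × 6 × (13960)² = 1.118 × 10⁻⁵ × 6 × 194,881,600 ≈ 13,072.7 × g
Increase = 13,072.7 − 4,093.7 = 8,979

9000 g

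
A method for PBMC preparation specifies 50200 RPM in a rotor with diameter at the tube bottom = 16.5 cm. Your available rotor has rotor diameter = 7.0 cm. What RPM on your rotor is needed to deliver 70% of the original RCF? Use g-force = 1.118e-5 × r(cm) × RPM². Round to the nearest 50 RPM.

≈ 64500 RPM

Original rotor: r = 16.5 / 2 = 8.25 cm
RCF_original = 1.118 × 10⁻⁵ × 8.25 × (50200)² = 1.118 × 10⁻⁵ × 8.25 × 2,520,040,000 ≈ 232,435.9 × g
Target RCF = 0.7 × 232,435.9 ≈ 162,705.1 × g
Your rotor: r = 7.0 / 2 = 3.5 cm
162,705.1 = 1.118 × 10⁻⁵ × 3.5 × N²
N² = 162,705.1 / (3.913 × 10⁻⁵) = 4,158,065,423
N ≈ √4,158,065,423 ≈ 64,483.1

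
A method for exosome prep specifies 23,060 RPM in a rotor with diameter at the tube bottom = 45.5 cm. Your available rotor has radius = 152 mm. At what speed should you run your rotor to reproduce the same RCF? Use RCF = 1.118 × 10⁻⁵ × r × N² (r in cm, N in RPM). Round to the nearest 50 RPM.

Original rotor: r = 45.5 / 2 = 22.75 cm
RCF = 1.118 × 10⁻⁵ × r × N²
RCF_original = 1.118 × 10⁻⁵ × 22.75 × (23060)² = 1.118 × 10⁻⁵ × 22.75 × 531,763,600 ≈ 135,251.4 × g
Your rotor: r = 152 mm = 15.2 cm
135,251.4 = 1.118 × 10⁻⁵ × 15.2 × N²
N² = 135,251.4 / (16.9936 × 10⁻⁵) = 795,896,102
N ≈ √795,896,102 ≈ 28,211.6

28200 RPM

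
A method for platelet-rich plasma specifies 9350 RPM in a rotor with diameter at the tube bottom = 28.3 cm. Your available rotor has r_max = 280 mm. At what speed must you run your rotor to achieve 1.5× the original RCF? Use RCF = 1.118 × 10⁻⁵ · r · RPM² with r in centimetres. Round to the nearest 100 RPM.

≈ 8100 RPM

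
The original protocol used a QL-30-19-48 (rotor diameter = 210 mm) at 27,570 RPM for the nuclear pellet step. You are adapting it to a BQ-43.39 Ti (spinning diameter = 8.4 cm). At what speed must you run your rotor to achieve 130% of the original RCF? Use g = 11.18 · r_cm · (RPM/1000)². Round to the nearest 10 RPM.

Original rotor: r = 210 mm / 2 = 105 mm = 10.5 cm
RCF_original = 11.18 × 10.5 × (27.57)² = 11.18 × 10.5 × 760.1049 ≈ 89,228.7 × g
Target RCF = 1.3 × 89,228.7 ≈ 115,997.3 × g
Your rotor: r = 8.4 / 2 = 4.2 cm
115,997.3 = 11.18 × 4.2 × (N/1000)²
(N/1000)² = 115,997.3 / 46.956 = 2470.34
N = 1000 × √2470.34 ≈ 49,702.5

≈ 49700 RPM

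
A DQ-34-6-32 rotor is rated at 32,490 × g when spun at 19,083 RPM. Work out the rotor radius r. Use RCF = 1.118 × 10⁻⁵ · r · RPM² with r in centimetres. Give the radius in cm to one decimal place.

≈ 8.0 cm

RCF = 1.118 × 10⁻⁵ × r × N²
32490 = 1.118 × 10⁻⁵ × r × (19083)²
r = 32490 / (1.118 × 10⁻⁵ × 364,160,889) = 32490 / 4071.319 ≈ 7.980 cm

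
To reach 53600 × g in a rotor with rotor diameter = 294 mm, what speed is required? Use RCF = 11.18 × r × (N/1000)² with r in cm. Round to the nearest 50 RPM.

18050 RPM

r = 294 mm / 2 = 147 mm = 14.7 cm
53,600 = 11.18 × 14.7 × (N/1000)²
(N/1000)² = 53,600 / 164.346 = 326.1412
N = 1000 × √326.1412 ≈ 18,059.4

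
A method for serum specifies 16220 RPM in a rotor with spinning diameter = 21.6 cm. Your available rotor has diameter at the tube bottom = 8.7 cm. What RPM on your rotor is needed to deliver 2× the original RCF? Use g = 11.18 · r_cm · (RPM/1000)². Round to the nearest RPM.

≈ 36144 RPM

Original rotor: r = 21.6 / 2 = 10.8 cm
RCF = 11.18 × r × (N/1000)²
RCF_original = 11.18 × 10.8 × (16.22)² = 11.18 × 10.8 × 263.0884 ≈ 31,766.3 × g
Target RCF = 2 × 31,766.3 ≈ 63,532.6 × g
Your rotor: r = 8.7 / 2 = 4.35 cm
63,532.6 = 11.18 × 4.35 × (N/1000)²
(N/1000)² = 63,532.6 / 48.633 = 1306.368
N = 1000 × √1306.368 ≈ 36,143.7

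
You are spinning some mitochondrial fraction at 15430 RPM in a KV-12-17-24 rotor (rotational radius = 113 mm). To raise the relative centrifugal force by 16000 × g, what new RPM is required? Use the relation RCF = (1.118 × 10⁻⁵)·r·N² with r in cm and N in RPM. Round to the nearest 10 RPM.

N₂ ≈ 19100 RPM

r = 113 mm = 11.3 cm
Current RCF = 1.118 × 10⁻⁵ × 11.3 × (15430)² = 1.118 × 10⁻⁵ × 11.3 × 238,084,900 ≈ 30,078.2 × g
Target RCF = 30,078.2 + 16,000 = 46,078.2 × g
N² = 46,078.2 / (12.6334 × 10⁻⁵) = 364,733,168
N ≈ √364,733,168 ≈ 19,098.0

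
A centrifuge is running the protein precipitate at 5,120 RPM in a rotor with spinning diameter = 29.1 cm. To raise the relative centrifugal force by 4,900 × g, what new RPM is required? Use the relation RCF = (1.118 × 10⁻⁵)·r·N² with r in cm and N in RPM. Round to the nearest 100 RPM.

≈ 7500 RPM

r = 29.1 / 2 = 14.55 cm
Current RCF = 1.118 × 10⁻⁵ × 14.55 × (5120)² = 1.118 × 10⁻⁵ × 14.55 × 26,214,400 ≈ 4,264.3 × g
Target RCF = 4,264.3 + 4,900 = 9,164.3 × g
N² = 9,164.3 / (16.2669 × 10⁻⁵) = 56,337,102
N ≈ √56,337,102 ≈ 7,505.8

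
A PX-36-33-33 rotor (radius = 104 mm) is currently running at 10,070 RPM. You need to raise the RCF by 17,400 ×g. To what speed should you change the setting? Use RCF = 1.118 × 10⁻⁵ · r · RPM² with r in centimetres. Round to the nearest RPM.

N₂ ≈ 15845 RPM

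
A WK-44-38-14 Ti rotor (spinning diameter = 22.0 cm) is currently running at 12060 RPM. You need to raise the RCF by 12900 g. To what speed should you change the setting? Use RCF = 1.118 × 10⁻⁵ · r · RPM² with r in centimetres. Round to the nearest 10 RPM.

r = 22.0 / 2 = 11 cm
Current RCF = 1.118 × 10⁻⁵ × 11 × (12060)² = 1.118 × 10⁻⁵ × 11 × 145,443,600 ≈ 17,886.7 × g
Target RCF = 17,886.7 + 12,900 = 30,786.7 × g
N² = 30,786.7 / (12.298 × 10⁻⁵) = 250,339,080
N ≈ √250,339,080 ≈ 15,822.1

15820 RPM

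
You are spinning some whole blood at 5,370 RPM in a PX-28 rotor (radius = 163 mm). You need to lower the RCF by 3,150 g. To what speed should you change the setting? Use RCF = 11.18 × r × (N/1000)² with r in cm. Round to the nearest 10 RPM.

3400 RPM

r = 163 mm = 16.3 cm
Current RCF = 11.18 × 16.3 × (5.37)² = 11.18 × 16.3 × 28.8369 ≈ 5,255.1 × g
Target RCF = 5,255.1 − 3,150 = 2,105.1 × g
(N/1000)² = 2,105.1 / 182.234 = 11.55163
N = 1000 × √11.55163 ≈ 3,398.8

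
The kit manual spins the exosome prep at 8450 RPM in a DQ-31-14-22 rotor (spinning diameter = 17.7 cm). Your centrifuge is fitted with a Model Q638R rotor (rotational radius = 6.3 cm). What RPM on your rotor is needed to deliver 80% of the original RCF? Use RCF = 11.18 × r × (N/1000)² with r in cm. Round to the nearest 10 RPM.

Original rotor: r = 17.7 / 2 = 8.85 cm
RCF = 11.18 × r × (N/1000)²
RCF_original = 11.18 × 8.85 × (8.45)² = 11.18 × 8.85 × 71.4025 ≈ 7,064.8 × g
Target RCF = 0.8 × 7,064.8 ≈ 5,651.8 × g
5,651.8 = 11.18 × 6.3 × (N/1000)²
(N/1000)² = 5,651.8 / 70.434 = 80.2425
N = 1000 × √80.2425 ≈ 8,957.8

8960 RPM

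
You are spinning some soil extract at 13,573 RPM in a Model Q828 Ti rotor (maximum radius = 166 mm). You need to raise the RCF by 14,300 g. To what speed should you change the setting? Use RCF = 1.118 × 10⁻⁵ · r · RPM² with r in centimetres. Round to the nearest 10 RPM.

r = 166 mm = 16.6 cm
Current RCF = 1.118 × 10⁻⁵ × 16.6 × (13573)² = 1.118 × 10⁻⁵ × 16.6 × 184,226,329 ≈ 34,190.2 × g
Target RCF = 34,190.2 + 14,300 = 48,490.2 × g
N² = 48,490.2 / (18.5588 × 10⁻⁵) = 261,278,746
N ≈ √261,278,746 ≈ 16,164.1

≈ 16160 RPM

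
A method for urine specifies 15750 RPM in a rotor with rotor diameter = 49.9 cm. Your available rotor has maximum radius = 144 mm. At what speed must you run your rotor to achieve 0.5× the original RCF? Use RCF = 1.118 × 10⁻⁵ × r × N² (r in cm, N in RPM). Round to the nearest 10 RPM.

≈ 14660 RPM

Original rotor: r = 49.9 / 2 = 24.95 cm
RCF_original = 1.118 × 10⁻⁵ × 24.95 × (15750)² = 1.118 × 10⁻⁵ × 24.95 × 248,062,500 ≈ 69,194.8 × g
Target RCF = 0.5 × 69,194.8 ≈ 34,597.4 × g
Your rotor: r = 144 mm = 14.4 cm
34,597.4 = 1.118 × 10⁻⁵ × 14.4 × N²
N² = 34,597.4 / (16.0992 × 10⁻⁵) = 214,901,362
N ≈ √214,901,362 ≈ 14,659.5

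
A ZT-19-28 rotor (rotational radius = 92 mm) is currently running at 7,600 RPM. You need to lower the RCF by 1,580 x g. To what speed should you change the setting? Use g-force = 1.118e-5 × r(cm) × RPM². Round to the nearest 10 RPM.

r = 92 mm = 9.2 cm
Current RCF = 1.118 × 10⁻⁵ × 9.2 × (7600)² = 1.118 × 10⁻⁵ × 9.2 × 57,760,000 ≈ 5,941 × g
Target RCF = 5,941 − 1,580 = 4,361 × g
N² = 4,361 / (10.2856 × 10⁻⁵) = 42,399,082
N ≈ √42,399,082 ≈ 6,511.5

6510 RPM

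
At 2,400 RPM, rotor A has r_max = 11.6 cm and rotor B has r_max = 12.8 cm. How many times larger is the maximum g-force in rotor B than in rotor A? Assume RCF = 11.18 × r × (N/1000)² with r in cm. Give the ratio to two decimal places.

At fixed N, RCF ∝ r, so RCF_B/RCF_A = r_B/r_A = 12.8 / 11.6 = 1.1034.

1.10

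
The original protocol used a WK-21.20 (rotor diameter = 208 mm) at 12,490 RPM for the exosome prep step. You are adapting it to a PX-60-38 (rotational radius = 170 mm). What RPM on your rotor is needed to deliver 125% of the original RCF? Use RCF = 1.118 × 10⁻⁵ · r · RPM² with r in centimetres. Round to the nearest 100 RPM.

Original rotor: r = 208 mm / 2 = 104 mm = 10.4 cm
RCF_original = 1.118 × 10⁻⁵ × 10.4 × (12490)² = 1.118 × 10⁻⁵ × 10.4 × 156,000,100 ≈ 18,138.4 × g
Target RCF = 1.25 × 18,138.4 ≈ 22,673 × g
Your rotor: r = 170 mm = 17.0 cm
22,673 = 1.118 × 10⁻⁵ × 17 × N²
N² = 22,673 / (19.006 × 10⁻⁵) = 119,293,907
N ≈ √119,293,907 ≈ 10,922.2

10900 RPM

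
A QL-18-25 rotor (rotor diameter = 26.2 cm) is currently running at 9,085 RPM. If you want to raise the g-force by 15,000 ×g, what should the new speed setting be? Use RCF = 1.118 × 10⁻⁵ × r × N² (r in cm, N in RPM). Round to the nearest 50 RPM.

r = 26.2 / 2 = 13.1 cm
Current RCF = 1.118 × 10⁻⁵ × 13.1 × (9085)² = 1.118 × 10⁻⁵ × 13.1 × 82,537,225 ≈ 12,088.2 × g
Target RCF = 12,088.2 + 15,000 = 27,088.2 × g
N² = 27,088.2 / (14.6458 × 10⁻⁵) = 184,955,414
N ≈ √184,955,414 ≈ 13,599.8

N₂ ≈ 13600 RPM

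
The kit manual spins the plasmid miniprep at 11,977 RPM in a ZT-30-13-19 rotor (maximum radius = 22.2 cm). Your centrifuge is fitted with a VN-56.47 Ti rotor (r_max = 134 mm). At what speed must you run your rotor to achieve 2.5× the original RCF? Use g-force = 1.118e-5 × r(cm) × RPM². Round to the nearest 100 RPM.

≈ 24400 RPM

RCF_original = 1.118 × 10⁻⁵ × 22.2 × (11977)² = 1.118 × 10⁻⁵ × 22.2 × 143,448,529 ≈ 35,603.4 × g
Target RCF = 2.5 × 35,603.4 ≈ 89,008.5 × g
Your rotor: r = 134 mm = 13.4 cm
89,008.5 = 1.118 × 10⁻⁵ × 13.4 × N²
N² = 89,008.5 / (14.9812 × 10⁻⁵) = 594,134,649
N ≈ √594,134,649 ≈ 24,374.9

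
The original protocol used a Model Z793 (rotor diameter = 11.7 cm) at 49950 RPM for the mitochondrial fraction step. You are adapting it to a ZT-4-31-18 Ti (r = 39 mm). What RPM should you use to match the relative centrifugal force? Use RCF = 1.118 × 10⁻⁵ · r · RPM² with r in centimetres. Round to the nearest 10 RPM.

61180 RPM

Original rotor: r = 11.7 / 2 = 5.85 cm
RCF_original = 1.118 × 10⁻⁵ × 5.85 × (49950)² = 1.118 × 10⁻⁵ × 5.85 × 2,495,002,500 ≈ 163,180.6 × g
Your rotor: r = 39 mm = 3.9 cm
163,180.6 = 1.118 × 10⁻⁵ × 3.9 × N²
N² = 163,180.6 / (4.3602 × 10⁻⁵) = 3,742,502,637
N ≈ √3,742,502,637 ≈ 61,176.0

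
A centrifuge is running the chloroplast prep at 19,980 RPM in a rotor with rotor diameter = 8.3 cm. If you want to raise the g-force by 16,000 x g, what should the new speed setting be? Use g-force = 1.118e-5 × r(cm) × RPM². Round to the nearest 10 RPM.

r = 8.3 / 2 = 4.15 cm
Current RCF = 1.118 × 10⁻⁵ × 4.15 × (19980)² = 1.118 × 10⁻⁵ × 4.15 × 399,200,400 ≈ 18,521.7 × g
Target RCF = 18,521.7 + 16,000 = 34,521.7 × g
N² = 34,521.7 / (4.6397 × 10⁻⁵) = 744,050,262
N ≈ √744,050,262 ≈ 27,277.3

27280 RPM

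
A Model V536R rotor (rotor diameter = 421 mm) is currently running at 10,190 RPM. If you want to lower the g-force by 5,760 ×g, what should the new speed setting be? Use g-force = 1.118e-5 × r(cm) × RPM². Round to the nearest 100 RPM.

r = 421 mm / 2 = 210.5 mm = 21.05 cm
Current RCF = 1.118 × 10⁻⁵ × 21.05 × (10190)² = 1.118 × 10⁻⁵ × 21.05 × 103,836,100 ≈ 24,436.7 × g
Target RCF = 24,436.7 − 5,760 = 18,676.7 × g
N² = 18,676.7 / (23.5339 × 10⁻⁵) = 79,360,837
N ≈ √79,360,837 ≈ 8,908.5

N₂ ≈ 8900 RPM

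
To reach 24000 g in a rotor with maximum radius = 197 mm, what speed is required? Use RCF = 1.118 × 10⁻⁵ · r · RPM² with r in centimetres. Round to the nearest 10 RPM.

r = 197 mm = 19.7 cm
RCF = 1.118 × 10⁻⁵ × r × N²
24,000 = 1.118 × 10⁻⁵ × 19.7 × N²
N² = 24,000 / (22.0246 × 10⁻⁵) = 108,969,062
N ≈ √108,969,062 ≈ 10,438.8

10440 RPM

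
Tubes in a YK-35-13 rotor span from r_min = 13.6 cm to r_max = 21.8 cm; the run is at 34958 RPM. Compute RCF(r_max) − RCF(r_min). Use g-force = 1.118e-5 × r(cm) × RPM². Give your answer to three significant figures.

ΔRCF ≈ 112000 × g

ΔRCF = 1.118 × 10⁻⁵ × (r_max − r_min) × N² = 1.118 × 10⁻⁵ × 8.2 × 1,222,061,764 ≈ 112,033.7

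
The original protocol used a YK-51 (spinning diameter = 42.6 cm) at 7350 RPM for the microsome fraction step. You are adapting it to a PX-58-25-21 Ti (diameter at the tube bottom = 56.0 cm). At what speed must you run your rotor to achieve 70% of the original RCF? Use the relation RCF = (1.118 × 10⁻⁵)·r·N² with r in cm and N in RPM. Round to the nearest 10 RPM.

Original rotor: r = 42.6 / 2 = 21.3 cm
RCF_original = 1.118 × 10⁻⁵ × 21.3 × (7350)² = 1.118 × 10⁻⁵ × 21.3 × 54,022,500 ≈ 12,864.6 × g
Target RCF = 0.7 × 12,864.6 ≈ 9,005.2 × g
Your rotor: r = 56.0 / 2 = 28 cm
9,005.2 = 1.118 × 10⁻⁵ × 28 × N²
N² = 9,005.2 / (31.304 × 10⁻⁵) = 28,766,931
N ≈ √28,766,931 ≈ 5,363.5

≈ 5360 RPM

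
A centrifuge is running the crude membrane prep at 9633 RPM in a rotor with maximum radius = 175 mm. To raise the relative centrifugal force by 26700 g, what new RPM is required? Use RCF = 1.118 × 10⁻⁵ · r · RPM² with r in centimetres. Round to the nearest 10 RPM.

r = 175 mm = 17.5 cm
Current RCF = 1.118 × 10⁻⁵ × 17.5 × (9633)² = 1.118 × 10⁻⁵ × 17.5 × 92,794,689 ≈ 18,155.3 × g
Target RCF = 18,155.3 + 26,700 = 44,855.3 × g
N² = 44,855.3 / (19.565 × 10⁻⁵) = 229,262,970
N ≈ √229,262,970 ≈ 15,141.4

15140 RPM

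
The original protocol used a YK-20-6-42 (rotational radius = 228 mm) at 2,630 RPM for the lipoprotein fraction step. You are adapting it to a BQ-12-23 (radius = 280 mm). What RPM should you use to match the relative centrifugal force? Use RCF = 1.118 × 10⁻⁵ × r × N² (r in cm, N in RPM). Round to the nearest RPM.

Original rotor: r = 228 mm = 22.8 cm
RCF = 1.118 × 10⁻⁵ × r × N²
RCF_original = 1.118 × 10⁻⁵ × 22.8 × (2630)² = 1.118 × 10⁻⁵ × 22.8 × 6,916,900 ≈ 1,763.1 × g
Your rotor: r = 280 mm = 28.0 cm
1,763.1 = 1.118 × 10⁻⁵ × 28 × N²
N² = 1,763.1 / (31.304 × 10⁻⁵) = 5,632,188
N ≈ √5,632,188 ≈ 2,373.2

2373 RPM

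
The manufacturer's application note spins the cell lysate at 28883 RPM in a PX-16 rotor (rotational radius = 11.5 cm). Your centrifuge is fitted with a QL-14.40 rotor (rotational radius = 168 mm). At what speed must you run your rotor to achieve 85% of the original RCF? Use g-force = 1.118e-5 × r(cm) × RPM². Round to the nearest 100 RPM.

22000 RPM

RCF = 1.118 × 10⁻⁵ × r × N²
RCF_original = 1.118 × 10⁻⁵ × 11.5 × (28883)² = 1.118 × 10⁻⁵ × 11.5 × 834,227,689 ≈ 107,256.7 × g
Target RCF = 0.85 × 107,256.7 ≈ 91,168.2 × g
Your rotor: r = 168 mm = 16.8 cm
91,168.2 = 1.118 × 10⁻⁵ × 16.8 × N²
N² = 91,168.2 / (18.7824 × 10⁻⁵) = 485,391,643
N ≈ √485,391,643 ≈ 22,031.6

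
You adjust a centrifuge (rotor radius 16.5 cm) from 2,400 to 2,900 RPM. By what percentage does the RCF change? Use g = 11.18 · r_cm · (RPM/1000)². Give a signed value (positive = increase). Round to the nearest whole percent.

+46%

RCF ∝ N², so the ratio is (2900/2400)² = (1.208333)² = 1.4601.
Change = 1.4601 − 1 = +0.4601 → +46.0%.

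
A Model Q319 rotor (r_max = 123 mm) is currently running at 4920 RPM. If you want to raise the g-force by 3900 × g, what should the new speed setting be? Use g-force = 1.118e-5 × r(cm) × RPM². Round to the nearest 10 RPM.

7250 RPM

r = 123 mm = 12.3 cm
Current RCF = 1.118 × 10⁻⁵ × 12.3 × (4920)² = 1.118 × 10⁻⁵ × 12.3 × 24,206,400 ≈ 3,328.7 × g
Target RCF = 3,328.7 + 3,900 = 7,228.7 × g
N² = 7,228.7 / (13.7514 × 10⁻⁵) = 52,567,011
N ≈ √52,567,011 ≈ 7,250.3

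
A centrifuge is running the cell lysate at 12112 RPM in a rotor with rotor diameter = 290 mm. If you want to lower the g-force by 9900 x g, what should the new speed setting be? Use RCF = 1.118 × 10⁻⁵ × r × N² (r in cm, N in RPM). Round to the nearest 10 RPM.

9250 RPM

r = 290 mm / 2 = 145 mm = 14.5 cm
Current RCF = 1.118 × 10⁻⁵ × 14.5 × (12112)² = 1.118 × 10⁻⁵ × 14.5 × 146,700,544 ≈ 23,781.6 × g
Target RCF = 23,781.6 − 9,900 = 13,881.6 × g
N² = 13,881.6 / (16.211 × 10⁻⁵) = 85,630,745
N ≈ √85,630,745 ≈ 9,253.7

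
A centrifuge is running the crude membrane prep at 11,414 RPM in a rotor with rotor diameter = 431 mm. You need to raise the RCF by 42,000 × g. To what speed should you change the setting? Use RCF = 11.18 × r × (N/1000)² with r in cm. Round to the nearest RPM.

N₂ ≈ 17453 RPM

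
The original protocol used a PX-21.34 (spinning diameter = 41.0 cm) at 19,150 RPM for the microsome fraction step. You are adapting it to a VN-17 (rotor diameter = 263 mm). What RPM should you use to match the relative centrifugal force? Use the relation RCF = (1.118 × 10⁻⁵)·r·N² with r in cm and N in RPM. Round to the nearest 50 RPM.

≈ 23900 RPM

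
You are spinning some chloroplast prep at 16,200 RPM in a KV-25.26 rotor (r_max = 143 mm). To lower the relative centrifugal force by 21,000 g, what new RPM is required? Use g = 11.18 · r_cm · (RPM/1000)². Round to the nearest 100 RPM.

r = 143 mm = 14.3 cm
Current RCF = 11.18 × 14.3 × (16.2)² = 11.18 × 14.3 × 262.44 ≈ 41,957.3 × g
Target RCF = 41,957.3 − 21,000 = 20,957.3 × g
(N/1000)² = 20,957.3 / 159.874 = 131.0864
N = 1000 × √131.0864 ≈ 11,449.3

N₂ ≈ 11400 RPM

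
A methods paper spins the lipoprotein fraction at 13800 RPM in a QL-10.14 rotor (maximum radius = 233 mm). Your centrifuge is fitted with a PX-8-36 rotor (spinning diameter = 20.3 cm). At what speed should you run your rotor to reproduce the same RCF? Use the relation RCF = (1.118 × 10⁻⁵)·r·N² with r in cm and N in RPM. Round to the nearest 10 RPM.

20910 RPM

Original rotor: r = 233 mm = 23.3 cm
RCF = 1.118 × 10⁻⁵ × r × N²
RCF_original = 1.118 × 10⁻⁵ × 23.3 × (13800)² = 1.118 × 10⁻⁵ × 23.3 × 190,440,000 ≈ 49,608.5 × g
Your rotor: r = 20.3 / 2 = 10.15 cm
49,608.5 = 1.118 × 10⁻⁵ × 10.15 × N²
N² = 49,608.5 / (11.3477 × 10⁻⁵) = 437,167,884
N ≈ √437,167,884 ≈ 20,908.6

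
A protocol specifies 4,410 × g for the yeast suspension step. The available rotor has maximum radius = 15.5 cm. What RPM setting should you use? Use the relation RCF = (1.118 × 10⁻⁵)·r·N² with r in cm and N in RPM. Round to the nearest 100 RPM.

5000 RPM

RCF = 1.118 × 10⁻⁵ × r × N²
4,410 = 1.118 × 10⁻⁵ × 15.5 × N²
N² = 4,410 / (17.329 × 10⁻⁵) = 25,448,670
N ≈ √25,448,670 ≈ 5,044.7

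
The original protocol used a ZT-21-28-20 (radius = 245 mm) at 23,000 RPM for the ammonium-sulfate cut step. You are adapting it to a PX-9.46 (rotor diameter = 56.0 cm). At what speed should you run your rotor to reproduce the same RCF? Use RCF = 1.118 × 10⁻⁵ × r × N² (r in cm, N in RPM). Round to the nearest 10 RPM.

≈ 21510 RPM

Original rotor: r = 245 mm = 24.5 cm
RCF_original = 1.118 × 10⁻⁵ × 24.5 × (23000)² = 1.118 × 10⁻⁵ × 24.5 × 529,000,000 ≈ 144,898.4 × g
Your rotor: r = 56.0 / 2 = 28 cm
144,898.4 = 1.118 × 10⁻⁵ × 28 × N²
N² = 144,898.4 / (31.304 × 10⁻⁵) = 462,875,032
N ≈ √462,875,032 ≈ 21,514.5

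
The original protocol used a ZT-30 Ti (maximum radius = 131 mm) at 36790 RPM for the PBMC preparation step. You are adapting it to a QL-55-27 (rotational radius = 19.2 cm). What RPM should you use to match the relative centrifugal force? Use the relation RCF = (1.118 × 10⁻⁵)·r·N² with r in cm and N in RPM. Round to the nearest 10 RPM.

Original rotor: r = 131 mm = 13.1 cm
RCF_original = 1.118 × 10⁻⁵ × 13.1 × (36790)² = 1.118 × 10⁻⁵ × 13.1 × 1,353,504,100 ≈ 198,231.5 × g
198,231.5 = 1.118 × 10⁻⁵ × 19.2 × N²
N² = 198,231.5 / (21.4656 × 10⁻⁵) = 923,484,552
N ≈ √923,484,552 ≈ 30,388.9

30390 RPM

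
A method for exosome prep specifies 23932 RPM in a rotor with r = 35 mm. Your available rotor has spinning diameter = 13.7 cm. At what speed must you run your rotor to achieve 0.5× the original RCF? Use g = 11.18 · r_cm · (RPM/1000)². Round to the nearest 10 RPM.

12100 RPM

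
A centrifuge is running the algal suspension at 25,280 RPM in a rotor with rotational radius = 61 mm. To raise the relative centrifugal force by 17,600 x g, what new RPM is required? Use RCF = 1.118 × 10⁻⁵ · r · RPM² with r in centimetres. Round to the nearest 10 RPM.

N₂ ≈ 29950 RPM

r = 61 mm = 6.1 cm
Current RCF = 1.118 × 10⁻⁵ × 6.1 × (25280)² = 1.118 × 10⁻⁵ × 6.1 × 639,078,400 ≈ 43,583.9 × g
Target RCF = 43,583.9 + 17,600 = 61,183.9 × g
N² = 61,183.9 / (6.8198 × 10⁻⁵) = 897,150,943
N ≈ √897,150,943 ≈ 29,952.5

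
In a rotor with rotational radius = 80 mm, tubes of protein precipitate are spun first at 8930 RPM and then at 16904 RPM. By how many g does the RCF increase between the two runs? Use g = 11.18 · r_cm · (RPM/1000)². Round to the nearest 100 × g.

≈ 18400 g

r = 80 mm = 8.0 cm
RCF₁ = 11.18 × 8 × (8.93)² = 11.18 × 8 × 79.7449 ≈ 7,132.4 × g
RCF₂ = 11.18 × 8 × (16.904)² = 11.18 × 8 × 285.745216 ≈ 25,557.1 × g
Increase = 25,557.1 − 7,132.4 = 18,424.7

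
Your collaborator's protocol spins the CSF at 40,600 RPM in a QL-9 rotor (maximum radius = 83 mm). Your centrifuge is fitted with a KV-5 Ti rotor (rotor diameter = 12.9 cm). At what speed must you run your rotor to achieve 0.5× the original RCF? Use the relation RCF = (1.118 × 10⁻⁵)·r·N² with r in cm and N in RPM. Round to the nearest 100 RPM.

32600 RPM

Original rotor: r = 83 mm = 8.3 cm
RCF = 1.118 × 10⁻⁵ × r × N²
RCF_original = 1.118 × 10⁻⁵ × 8.3 × (40600)² = 1.118 × 10⁻⁵ × 8.3 × 1,648,360,000 ≈ 152,957.9 × g
Target RCF = 0.5 × 152,957.9 ≈ 76,478.9 × g
Your rotor: r = 12.9 / 2 = 6.45 cm
76,478.9 = 1.118 × 10⁻⁵ × 6.45 × N²
N² = 76,478.9 / (7.2111 × 10⁻⁵) = 1,060,571,896
N ≈ √1,060,571,896 ≈ 32,566.4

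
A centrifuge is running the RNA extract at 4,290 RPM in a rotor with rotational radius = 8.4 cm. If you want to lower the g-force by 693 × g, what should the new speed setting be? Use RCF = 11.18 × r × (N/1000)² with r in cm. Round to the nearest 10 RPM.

N₂ ≈ 3320 RPM

Current RCF = 11.18 × 8.4 × (4.29)² = 11.18 × 8.4 × 18.4041 ≈ 1,728.4 × g
Target RCF = 1,728.4 − 693 = 1,035.4 × g
(N/1000)² = 1,035.4 / 93.912 = 11.02522
N = 1000 × √11.02522 ≈ 3,320.4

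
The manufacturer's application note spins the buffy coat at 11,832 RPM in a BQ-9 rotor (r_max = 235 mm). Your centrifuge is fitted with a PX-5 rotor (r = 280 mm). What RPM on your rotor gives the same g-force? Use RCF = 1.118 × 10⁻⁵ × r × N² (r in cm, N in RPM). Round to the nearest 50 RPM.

10850 RPM

Original rotor: r = 235 mm = 23.5 cm
RCF_original = 1.118 × 10⁻⁵ × 23.5 × (11832)² = 1.118 × 10⁻⁵ × 23.5 × 139,996,224 ≈ 36,781.2 × g
Your rotor: r = 280 mm = 28.0 cm
36,781.2 = 1.118 × 10⁻⁵ × 28 × N²
N² = 36,781.2 / (31.304 × 10⁻⁵) = 117,496,806
N ≈ √117,496,806 ≈ 10,839.6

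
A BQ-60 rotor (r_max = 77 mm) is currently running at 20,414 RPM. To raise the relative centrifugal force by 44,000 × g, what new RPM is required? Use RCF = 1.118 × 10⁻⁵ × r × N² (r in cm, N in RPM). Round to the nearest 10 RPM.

r = 77 mm = 7.7 cm
Current RCF = 1.118 × 10⁻⁵ × 7.7 × (20414)² = 1.118 × 10⁻⁵ × 7.7 × 416,731,396 ≈ 35,874.7 × g
Target RCF = 35,874.7 + 44,000 = 79,874.7 × g
N² = 79,874.7 / (8.6086 × 10⁻⁵) = 927,847,734
N ≈ √927,847,734 ≈ 30,460.6

N₂ ≈ 30460 RPM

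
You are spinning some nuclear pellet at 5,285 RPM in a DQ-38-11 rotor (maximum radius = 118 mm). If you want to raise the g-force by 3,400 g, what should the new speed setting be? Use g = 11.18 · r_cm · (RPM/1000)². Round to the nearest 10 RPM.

7330 RPM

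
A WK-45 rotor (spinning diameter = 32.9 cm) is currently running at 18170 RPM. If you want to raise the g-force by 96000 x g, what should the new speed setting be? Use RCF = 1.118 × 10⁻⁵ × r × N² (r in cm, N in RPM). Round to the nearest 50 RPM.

r = 32.9 / 2 = 16.45 cm
Current RCF = 1.118 × 10⁻⁵ × 16.45 × (18170)² = 1.118 × 10⁻⁵ × 16.45 × 330,148,900 ≈ 60,718 × g
Target RCF = 60,718 + 96,000 = 156,718 × g
N² = 156,718 / (18.3911 × 10⁻⁵) = 852,140,437
N ≈ √852,140,437 ≈ 29,191.4

N₂ ≈ 29200 RPM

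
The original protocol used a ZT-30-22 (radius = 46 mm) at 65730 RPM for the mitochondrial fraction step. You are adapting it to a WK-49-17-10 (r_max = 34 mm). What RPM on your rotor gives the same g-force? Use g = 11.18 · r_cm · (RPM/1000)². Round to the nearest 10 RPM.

Original rotor: r = 46 mm = 4.6 cm
RCF_original = 11.18 × 4.6 × (65.73)² = 11.18 × 4.6 × 4,320.4329 ≈ 222,191.2 × g
Your rotor: r = 34 mm = 3.4 cm
222,191.2 = 11.18 × 3.4 × (N/1000)²
(N/1000)² = 222,191.2 / 38.012 = 5845.291
N = 1000 × √5845.291 ≈ 76,454.5

≈ 76450 RPM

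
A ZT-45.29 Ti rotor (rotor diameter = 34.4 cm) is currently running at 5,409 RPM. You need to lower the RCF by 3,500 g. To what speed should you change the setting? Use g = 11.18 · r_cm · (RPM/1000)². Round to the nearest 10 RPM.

≈ 3330 RPM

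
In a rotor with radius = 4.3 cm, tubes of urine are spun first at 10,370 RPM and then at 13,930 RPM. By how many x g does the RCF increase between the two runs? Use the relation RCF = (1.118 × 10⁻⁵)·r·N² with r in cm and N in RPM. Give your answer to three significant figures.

RCF₁ = 1.118 × 10⁻⁵ × 4.3 × (10370)² = 1.118 × 10⁻⁵ × 4.3 × 107,536,900 ≈ 5,169.7 × g
RCF₂ = 1.118 × 10⁻⁵ × 4.3 × (13930)² = 1.118 × 10⁻⁵ × 4.3 × 194,044,900 ≈ 9,328.5 × g
Increase = 9,328.5 − 5,169.7 = 4,158.8

4160 x g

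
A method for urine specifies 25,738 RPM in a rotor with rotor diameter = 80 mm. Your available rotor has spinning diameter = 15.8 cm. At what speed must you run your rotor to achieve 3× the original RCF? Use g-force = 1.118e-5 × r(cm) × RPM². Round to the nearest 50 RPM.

31700 RPM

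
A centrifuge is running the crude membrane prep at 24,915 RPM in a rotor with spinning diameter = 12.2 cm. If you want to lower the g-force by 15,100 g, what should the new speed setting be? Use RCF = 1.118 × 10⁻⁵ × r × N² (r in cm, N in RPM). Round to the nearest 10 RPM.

19980 RPM

r = 12.2 / 2 = 6.1 cm
Current RCF = 1.118 × 10⁻⁵ × 6.1 × (24915)² = 1.118 × 10⁻⁵ × 6.1 × 620,757,225 ≈ 42,334.4 × g
Target RCF = 42,334.4 − 15,100 = 27,234.4 × g
N² = 27,234.4 / (6.8198 × 10⁻⁵) = 399,343,089
N ≈ √399,343,089 ≈ 19,983.6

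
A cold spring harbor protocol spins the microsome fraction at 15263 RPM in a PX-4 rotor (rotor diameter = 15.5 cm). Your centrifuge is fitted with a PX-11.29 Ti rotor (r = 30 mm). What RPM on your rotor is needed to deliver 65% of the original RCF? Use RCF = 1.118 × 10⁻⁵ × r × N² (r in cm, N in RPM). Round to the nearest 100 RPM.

19800 RPM

Original rotor: r = 15.5 / 2 = 7.75 cm
RCF_original = 1.118 × 10⁻⁵ × 7.75 × (15263)² = 1.118 × 10⁻⁵ × 7.75 × 232,959,169 ≈ 20,184.7 × g
Target RCF = 0.65 × 20,184.7 ≈ 13,120.1 × g
Your rotor: r = 30 mm = 3.0 cm
13,120.1 = 1.118 × 10⁻⁵ × 3 × N²
N² = 13,120.1 / (3.354 × 10⁻⁵) = 391,177,698
N ≈ √391,177,698 ≈ 19,778.2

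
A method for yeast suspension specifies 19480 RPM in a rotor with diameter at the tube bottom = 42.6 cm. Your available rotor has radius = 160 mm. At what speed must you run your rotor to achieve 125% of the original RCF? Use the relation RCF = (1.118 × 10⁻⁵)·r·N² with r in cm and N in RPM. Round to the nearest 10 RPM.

25130 RPM

Original rotor: r = 42.6 / 2 = 21.3 cm
RCF = 1.118 × 10⁻⁵ × r × N²
RCF_original = 1.118 × 10⁻⁵ × 21.3 × (19480)² = 1.118 × 10⁻⁵ × 21.3 × 379,470,400 ≈ 90,364.8 × g
Target RCF = 1.25 × 90,364.8 ≈ 112,956 × g
Your rotor: r = 160 mm = 16.0 cm
112,956 = 1.118 × 10⁻⁵ × 16 × N²
N² = 112,956 / (17.888 × 10⁻⁵) = 631,462,433
N ≈ √631,462,433 ≈ 25,128.9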